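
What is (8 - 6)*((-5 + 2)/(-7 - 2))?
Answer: ⅔ ≈ 0.66667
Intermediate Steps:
(8 - 6)*((-5 + 2)/(-7 - 2)) = 2*(-3/(-9)) = 2*(-3*(-⅑)) = 2*(⅓) = ⅔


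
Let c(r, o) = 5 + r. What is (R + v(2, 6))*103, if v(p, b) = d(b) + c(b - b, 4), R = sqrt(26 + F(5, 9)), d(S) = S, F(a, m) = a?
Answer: 1133 + 103*sqrt(31) ≈ 1706.5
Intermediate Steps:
R = sqrt(31) (R = sqrt(26 + 5) = sqrt(31) ≈ 5.5678)
v(p, b) = 5 + b (v(p, b) = b + (5 + (b - b)) = b + (5 + 0) = b + 5 = 5 + b)
(R + v(2, 6))*103 = (sqrt(31) + (5 + 6))*103 = (sqrt(31) + 11)*103 = (11 + sqrt(31))*103 = 1133 + 103*sqrt(31)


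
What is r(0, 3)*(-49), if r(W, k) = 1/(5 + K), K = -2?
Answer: -49/3 ≈ -16.333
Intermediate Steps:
r(W, k) = ⅓ (r(W, k) = 1/(5 - 2) = 1/3 = ⅓)
r(0, 3)*(-49) = (⅓)*(-49) = -49/3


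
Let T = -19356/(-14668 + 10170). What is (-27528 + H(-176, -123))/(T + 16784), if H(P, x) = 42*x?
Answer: -36764403/18878447 ≈ -1.9474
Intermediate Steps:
T = 9678/2249 (T = -19356/(-4498) = -19356*(-1/4498) = 9678/2249 ≈ 4.3032)
(-27528 + H(-176, -123))/(T + 16784) = (-27528 + 42*(-123))/(9678/2249 + 16784) = (-27528 - 5166)/(37756894/2249) = -32694*2249/37756894 = -36764403/18878447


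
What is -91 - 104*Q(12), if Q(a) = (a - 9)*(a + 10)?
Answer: -6955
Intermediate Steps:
Q(a) = (-9 + a)*(10 + a)
-91 - 104*Q(12) = -91 - 104*(-90 + 12 + 12²) = -91 - 104*(-90 + 12 + 144) = -91 - 104*66 = -91 - 6864 = -6955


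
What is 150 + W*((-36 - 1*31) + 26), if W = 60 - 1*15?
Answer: -1695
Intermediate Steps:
W = 45 (W = 60 - 15 = 45)
150 + W*((-36 - 1*31) + 26) = 150 + 45*((-36 - 1*31) + 26) = 150 + 45*((-36 - 31) + 26) = 150 + 45*(-67 + 26) = 150 + 45*(-41) = 150 - 1845 = -1695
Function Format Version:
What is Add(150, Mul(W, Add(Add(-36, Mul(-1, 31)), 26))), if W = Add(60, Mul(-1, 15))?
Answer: -1695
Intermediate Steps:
W = 45 (W = Add(60, -15) = 45)
Add(150, Mul(W, Add(Add(-36, Mul(-1, 31)), 26))) = Add(150, Mul(45, Add(Add(-36, Mul(-1, 31)), 26))) = Add(150, Mul(45, Add(Add(-36, -31), 26))) = Add(150, Mul(45, Add(-67, 26))) = Add(150, Mul(45, -41)) = Add(150, -1845) = -1695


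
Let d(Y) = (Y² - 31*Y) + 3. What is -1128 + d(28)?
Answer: -1209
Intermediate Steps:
d(Y) = 3 + Y² - 31*Y
-1128 + d(28) = -1128 + (3 + 28² - 31*28) = -1128 + (3 + 784 - 868) = -1128 - 81 = -1209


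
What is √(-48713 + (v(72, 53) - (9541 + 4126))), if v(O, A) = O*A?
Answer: 242*I ≈ 242.0*I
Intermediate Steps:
v(O, A) = A*O
√(-48713 + (v(72, 53) - (9541 + 4126))) = √(-48713 + (53*72 - (9541 + 4126))) = √(-48713 + (3816 - 1*13667)) = √(-48713 + (3816 - 13667)) = √(-48713 - 9851) = √(-58564) = 242*I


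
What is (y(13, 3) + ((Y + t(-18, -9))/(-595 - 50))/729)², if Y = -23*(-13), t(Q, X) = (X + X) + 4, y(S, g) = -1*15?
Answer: 221110610176/982634409 ≈ 225.02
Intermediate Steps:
y(S, g) = -15
t(Q, X) = 4 + 2*X (t(Q, X) = 2*X + 4 = 4 + 2*X)
Y = 299
(y(13, 3) + ((Y + t(-18, -9))/(-595 - 50))/729)² = (-15 + ((299 + (4 + 2*(-9)))/(-595 - 50))/729)² = (-15 + ((299 + (4 - 18))/(-645))*(1/729))² = (-15 + ((299 - 14)*(-1/645))*(1/729))² = (-15 + (285*(-1/645))*(1/729))² = (-15 - 19/43*1/729)² = (-15 - 19/31347)² = (-470224/31347)² = 221110610176/982634409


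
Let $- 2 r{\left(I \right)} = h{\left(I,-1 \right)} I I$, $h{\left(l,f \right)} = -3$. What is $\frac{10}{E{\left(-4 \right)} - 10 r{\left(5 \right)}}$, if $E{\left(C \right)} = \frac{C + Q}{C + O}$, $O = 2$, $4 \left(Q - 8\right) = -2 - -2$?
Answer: $- \frac{10}{377} \approx -0.026525$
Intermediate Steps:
$Q = 8$ ($Q = 8 + \frac{-2 - -2}{4} = 8 + \frac{-2 + 2}{4} = 8 + \frac{1}{4} \cdot 0 = 8 + 0 = 8$)
$E{\left(C \right)} = \frac{8 + C}{2 + C}$ ($E{\left(C \right)} = \frac{C + 8}{C + 2} = \frac{8 + C}{2 + C}$)
$r{\left(I \right)} = \frac{3 I^{2}}{2}$ ($r{\left(I \right)} = - \frac{- 3 I I}{2} = - \frac{\left(-3\right) I^{2}}{2} = \frac{3 I^{2}}{2}$)
$\frac{10}{E{\left(-4 \right)} - 10 r{\left(5 \right)}} = \frac{10}{\frac{8 - 4}{2 - 4} - 10 \frac{3 \cdot 5^{2}}{2}} = \frac{10}{\frac{1}{-2} \cdot 4 - 10 \cdot \frac{3}{2} \cdot 25} = \frac{10}{\left(- \frac{1}{2}\right) 4 - 375} = \frac{10}{-2 - 375} = \frac{10}{-377} = 10 \left(- \frac{1}{377}\right) = - \frac{10}{377}$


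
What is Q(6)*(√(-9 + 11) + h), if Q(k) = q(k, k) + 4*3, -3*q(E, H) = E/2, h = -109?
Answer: -1199 + 11*√2 ≈ -1183.4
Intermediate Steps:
q(E, H) = -E/6 (q(E, H) = -E/(3*2) = -E/6)
Q(k) = 12 - k/6 (Q(k) = -k/6 + 4*3 = -k/6 + 12 = 12 - k/6)
Q(6)*(√(-9 + 11) + h) = (12 - ⅙*6)*(√(-9 + 11) - 109) = (12 - 1)*(√2 - 109) = 11*(-109 + √2) = -1199 + 11*√2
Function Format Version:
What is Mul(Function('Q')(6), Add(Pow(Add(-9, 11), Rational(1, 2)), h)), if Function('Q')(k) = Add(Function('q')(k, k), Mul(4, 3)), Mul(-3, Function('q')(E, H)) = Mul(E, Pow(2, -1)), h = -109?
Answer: Add(-1199, Mul(11, Pow(2, Rational(1, 2)))) ≈ -1183.4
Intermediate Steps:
Function('q')(E, H) = Mul(Rational(-1, 6), E) (Function('q')(E, H) = Mul(Rational(-1, 3), Mul(E, Pow(2, -1))) = Mul(Rational(-1, 3), Mul(E, Rational(1, 2))) = Mul(Rational(-1, 3), Mul(Rational(1, 2), E)) = Mul(Rational(-1, 6), E))
Function('Q')(k) = Add(12, Mul(Rational(-1, 6), k)) (Function('Q')(k) = Add(Mul(Rational(-1, 6), k), Mul(4, 3)) = Add(Mul(Rational(-1, 6), k), 12) = Add(12, Mul(Rational(-1, 6), k)))
Mul(Function('Q')(6), Add(Pow(Add(-9, 11), Rational(1, 2)), h)) = Mul(Add(12, Mul(Rational(-1, 6), 6)), Add(Pow(Add(-9, 11), Rational(1, 2)), -109)) = Mul(Add(12, -1), Add(Pow(2, Rational(1, 2)), -109)) = Mul(11, Add(-109, Pow(2, Rational(1, 2)))) = Add(-1199, Mul(11, Pow(2, Rational(1, 2))))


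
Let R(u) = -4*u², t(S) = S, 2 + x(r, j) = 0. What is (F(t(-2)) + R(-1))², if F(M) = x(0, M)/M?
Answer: 9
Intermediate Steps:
x(r, j) = -2 (x(r, j) = -2 + 0 = -2)
F(M) = -2/M
(F(t(-2)) + R(-1))² = (-2/(-2) - 4*(-1)²)² = (-2*(-½) - 4*1)² = (1 - 4)² = (-3)² = 9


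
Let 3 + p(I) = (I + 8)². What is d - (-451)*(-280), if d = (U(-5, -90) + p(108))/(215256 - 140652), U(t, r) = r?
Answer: -9420979757/74604 ≈ -1.2628e+5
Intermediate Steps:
p(I) = -3 + (8 + I)² (p(I) = -3 + (I + 8)² = -3 + (8 + I)²)
d = 13363/74604 (d = (-90 + (-3 + (8 + 108)²))/(215256 - 140652) = (-90 + (-3 + 116²))/74604 = (-90 + (-3 + 13456))*(1/74604) = (-90 + 13453)*(1/74604) = 13363*(1/74604) = 13363/74604 ≈ 0.17912)
d - (-451)*(-280) = 13363/74604 - (-451)*(-280) = 13363/74604 - 1*126280 = 13363/74604 - 126280 = -9420979757/74604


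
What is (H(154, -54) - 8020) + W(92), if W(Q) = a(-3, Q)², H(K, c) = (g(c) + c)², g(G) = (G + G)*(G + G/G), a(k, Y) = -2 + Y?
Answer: 32148980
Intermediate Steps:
g(G) = 2*G*(1 + G) (g(G) = (2*G)*(G + 1) = (2*G)*(1 + G) = 2*G*(1 + G))
H(K, c) = (c + 2*c*(1 + c))² (H(K, c) = (2*c*(1 + c) + c)² = (c + 2*c*(1 + c))²)
W(Q) = (-2 + Q)²
(H(154, -54) - 8020) + W(92) = ((-54)²*(3 + 2*(-54))² - 8020) + (-2 + 92)² = (2916*(3 - 108)² - 8020) + 90² = (2916*(-105)² - 8020) + 8100 = (2916*11025 - 8020) + 8100 = (32148900 - 8020) + 8100 = 32140880 + 8100 = 32148980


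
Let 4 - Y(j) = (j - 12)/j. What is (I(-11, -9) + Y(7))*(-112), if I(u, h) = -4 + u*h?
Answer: -11168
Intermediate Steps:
Y(j) = 4 - (-12 + j)/j (Y(j) = 4 - (j - 12)/j = 4 - (-12 + j)/j)
I(u, h) = -4 + h*u
(I(-11, -9) + Y(7))*(-112) = ((-4 - 9*(-11)) + (3 + 12/7))*(-112) = ((-4 + 99) + (3 + 12*(1/7)))*(-112) = (95 + (3 + 12/7))*(-112) = (95 + 33/7)*(-112) = (698/7)*(-112) = -11168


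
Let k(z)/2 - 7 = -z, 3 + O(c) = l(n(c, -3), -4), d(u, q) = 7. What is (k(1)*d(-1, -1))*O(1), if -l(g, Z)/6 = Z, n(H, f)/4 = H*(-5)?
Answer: 1764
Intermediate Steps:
n(H, f) = -20*H (n(H, f) = 4*(H*(-5)) = 4*(-5*H) = -20*H)
l(g, Z) = -6*Z
O(c) = 21 (O(c) = -3 - 6*(-4) = -3 + 24 = 21)
k(z) = 14 - 2*z (k(z) = 14 + 2*(-z) = 14 - 2*z)
(k(1)*d(-1, -1))*O(1) = ((14 - 2*1)*7)*21 = ((14 - 2)*7)*21 = (12*7)*21 = 84*21 = 1764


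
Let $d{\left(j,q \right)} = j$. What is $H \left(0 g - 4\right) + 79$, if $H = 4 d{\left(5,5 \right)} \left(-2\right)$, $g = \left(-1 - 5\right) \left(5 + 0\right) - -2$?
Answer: $239$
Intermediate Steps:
$g = -28$ ($g = \left(-6\right) 5 + 2 = -30 + 2 = -28$)
$H = -40$ ($H = 4 \cdot 5 \left(-2\right) = 20 \left(-2\right) = -40$)
$H \left(0 g - 4\right) + 79 = - 40 \left(0 \left(-28\right) - 4\right) + 79 = - 40 \left(0 - 4\right) + 79 = \left(-40\right) \left(-4\right) + 79 = 160 + 79 = 239$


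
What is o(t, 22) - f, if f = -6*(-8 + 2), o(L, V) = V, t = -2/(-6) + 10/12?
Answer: -14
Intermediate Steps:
t = 7/6 (t = -2*(-1/6) + 10*(1/12) = 1/3 + 5/6 = 7/6 ≈ 1.1667)
f = 36 (f = -6*(-6) = 36)
o(t, 22) - f = 22 - 1*36 = 22 - 36 = -14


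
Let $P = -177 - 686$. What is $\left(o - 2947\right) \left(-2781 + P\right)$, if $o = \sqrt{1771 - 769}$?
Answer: $10738868 - 3644 \sqrt{1002} \approx 1.0624 \cdot 10^{7}$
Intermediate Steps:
$P = -863$ ($P = -177 - 686 = -863$)
$o = \sqrt{1002} \approx 31.654$
$\left(o - 2947\right) \left(-2781 + P\right) = \left(\sqrt{1002} - 2947\right) \left(-2781 - 863\right) = \left(-2947 + \sqrt{1002}\right) \left(-3644\right) = 10738868 - 3644 \sqrt{1002}$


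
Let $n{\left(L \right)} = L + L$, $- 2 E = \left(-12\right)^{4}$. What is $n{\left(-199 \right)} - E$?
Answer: $9970$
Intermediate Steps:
$E = -10368$ ($E = - \frac{\left(-12\right)^{4}}{2} = \left(- \frac{1}{2}\right) 20736 = -10368$)
$n{\left(L \right)} = 2 L$
$n{\left(-199 \right)} - E = 2 \left(-199\right) - -10368 = -398 + 10368 = 9970$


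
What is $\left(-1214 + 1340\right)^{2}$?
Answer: $15876$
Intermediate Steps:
$\left(-1214 + 1340\right)^{2} = 126^{2} = 15876$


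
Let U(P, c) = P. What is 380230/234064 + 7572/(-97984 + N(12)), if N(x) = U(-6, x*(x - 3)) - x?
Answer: 8872741963/5734685032 ≈ 1.5472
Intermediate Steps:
N(x) = -6 - x
380230/234064 + 7572/(-97984 + N(12)) = 380230/234064 + 7572/(-97984 + (-6 - 1*12)) = 380230*(1/234064) + 7572/(-97984 + (-6 - 12)) = 190115/117032 + 7572/(-97984 - 18) = 190115/117032 + 7572/(-98002) = 190115/117032 + 7572*(-1/98002) = 190115/117032 - 3786/49001 = 8872741963/5734685032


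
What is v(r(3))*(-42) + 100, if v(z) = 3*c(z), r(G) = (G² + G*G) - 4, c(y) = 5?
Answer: -530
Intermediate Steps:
r(G) = -4 + 2*G² (r(G) = (G² + G²) - 4 = 2*G² - 4 = -4 + 2*G²)
v(z) = 15 (v(z) = 3*5 = 15)
v(r(3))*(-42) + 100 = 15*(-42) + 100 = -630 + 100 = -530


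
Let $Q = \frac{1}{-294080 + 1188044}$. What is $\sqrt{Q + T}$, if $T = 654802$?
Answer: $\frac{\sqrt{130824795956595339}}{446982} \approx 809.2$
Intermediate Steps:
$Q = \frac{1}{893964} \approx 1.1186 \cdot 10^{-6}$
$\sqrt{Q + T} = \sqrt{\frac{1}{893964} + 654802} = \sqrt{\frac{585369415129}{893964}} = \frac{\sqrt{130824795956595339}}{446982}$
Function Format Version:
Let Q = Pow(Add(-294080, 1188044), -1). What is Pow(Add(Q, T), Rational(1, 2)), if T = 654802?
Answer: Mul(Rational(1, 446982), Pow(130824795956595339, Rational(1, 2))) ≈ 809.20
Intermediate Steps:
Q = Rational(1, 893964) (Q = Pow(893964, -1) = Rational(1, 893964) ≈ 1.1186e-6)
Pow(Add(Q, T), Rational(1, 2)) = Pow(Add(Rational(1, 893964), 654802), Rational(1, 2)) = Pow(Rational(585369415129, 893964), Rational(1, 2)) = Mul(Rational(1, 446982), Pow(130824795956595339, Rational(1, 2)))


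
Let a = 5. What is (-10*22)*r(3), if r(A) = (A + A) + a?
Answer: -2420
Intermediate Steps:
r(A) = 5 + 2*A (r(A) = (A + A) + 5 = 2*A + 5 = 5 + 2*A)
(-10*22)*r(3) = (-10*22)*(5 + 2*3) = -220*(5 + 6) = -220*11 = -2420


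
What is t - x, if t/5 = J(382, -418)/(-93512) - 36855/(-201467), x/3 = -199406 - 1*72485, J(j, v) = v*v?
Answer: 548813559994259/672842218 ≈ 8.1567e+5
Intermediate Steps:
J(j, v) = v²
x = -815673 (x = 3*(-199406 - 1*72485) = 3*(-199406 - 72485) = 3*(-271891) = -815673)
t = -5670488455/672842218 (t = 5*((-418)²/(-93512) - 36855/(-201467)) = 5*(174724*(-1/93512) - 36855*(-1/201467)) = 5*(-43681/23378 + 5265/28781) = 5*(-1134097691/672842218) = -5670488455/672842218 ≈ -8.4277)
t - x = -5670488455/672842218 - 1*(-815673) = -5670488455/672842218 + 815673 = 548813559994259/672842218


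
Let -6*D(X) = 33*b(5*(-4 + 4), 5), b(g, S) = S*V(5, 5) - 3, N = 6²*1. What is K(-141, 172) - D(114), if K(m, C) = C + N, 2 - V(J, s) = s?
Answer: 109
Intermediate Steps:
V(J, s) = 2 - s
N = 36 (N = 36*1 = 36)
b(g, S) = -3 - 3*S (b(g, S) = S*(2 - 1*5) - 3 = S*(2 - 5) - 3 = S*(-3) - 3 = -3*S - 3 = -3 - 3*S)
K(m, C) = 36 + C (K(m, C) = C + 36 = 36 + C)
D(X) = 99 (D(X) = -11*(-3 - 3*5)/2 = -11*(-3 - 15)/2 = -11*(-18)/2 = -⅙*(-594) = 99)
K(-141, 172) - D(114) = (36 + 172) - 1*99 = 208 - 99 = 109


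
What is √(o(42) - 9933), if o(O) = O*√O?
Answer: √(-9933 + 42*√42) ≈ 98.289*I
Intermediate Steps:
o(O) = O^(3/2)
√(o(42) - 9933) = √(42^(3/2) - 9933) = √(42*√42 - 9933) = √(-9933 + 42*√42)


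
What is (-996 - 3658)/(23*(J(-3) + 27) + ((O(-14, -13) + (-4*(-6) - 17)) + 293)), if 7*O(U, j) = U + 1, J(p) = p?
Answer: -32578/5951 ≈ -5.4744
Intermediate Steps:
O(U, j) = ⅐ + U/7 (O(U, j) = (U + 1)/7 = (1 + U)/7 = ⅐ + U/7)
(-996 - 3658)/(23*(J(-3) + 27) + ((O(-14, -13) + (-4*(-6) - 17)) + 293)) = (-996 - 3658)/(23*(-3 + 27) + (((⅐ + (⅐)*(-14)) + (-4*(-6) - 17)) + 293)) = -4654/(23*24 + (((⅐ - 2) + (24 - 17)) + 293)) = -4654/(552 + ((-13/7 + 7) + 293)) = -4654/(552 + (36/7 + 293)) = -4654/(552 + 2087/7) = -4654/5951/7 = -4654*7/5951 = -32578/5951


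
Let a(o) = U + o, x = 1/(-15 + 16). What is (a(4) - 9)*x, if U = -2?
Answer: -7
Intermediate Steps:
x = 1 (x = 1/1 = 1)
a(o) = -2 + o
(a(4) - 9)*x = ((-2 + 4) - 9)*1 = (2 - 9)*1 = -7*1 = -7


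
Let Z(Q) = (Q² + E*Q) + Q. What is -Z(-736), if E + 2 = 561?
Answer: -129536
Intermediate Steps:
E = 559 (E = -2 + 561 = 559)
Z(Q) = Q² + 560*Q (Z(Q) = (Q² + 559*Q) + Q = Q² + 560*Q)
-Z(-736) = -(-736)*(560 - 736) = -(-736)*(-176) = -1*129536 = -129536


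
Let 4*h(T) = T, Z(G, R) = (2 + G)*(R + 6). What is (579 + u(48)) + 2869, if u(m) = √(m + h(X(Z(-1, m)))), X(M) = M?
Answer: 3448 + √246/2 ≈ 3455.8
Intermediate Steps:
Z(G, R) = (2 + G)*(6 + R)
h(T) = T/4
u(m) = √(3/2 + 5*m/4) (u(m) = √(m + (12 + 2*m + 6*(-1) - m)/4) = √(m + (12 + 2*m - 6 - m)/4) = √(m + (6 + m)/4) = √(m + (3/2 + m/4)) = √(3/2 + 5*m/4))
(579 + u(48)) + 2869 = (579 + √(6 + 5*48)/2) + 2869 = (579 + √(6 + 240)/2) + 2869 = (579 + √246/2) + 2869 = 3448 + √246/2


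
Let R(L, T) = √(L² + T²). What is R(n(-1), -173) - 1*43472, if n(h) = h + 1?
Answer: -43299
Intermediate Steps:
n(h) = 1 + h
R(n(-1), -173) - 1*43472 = √((1 - 1)² + (-173)²) - 1*43472 = √(0² + 29929) - 43472 = √(0 + 29929) - 43472 = √29929 - 43472 = 173 - 43472 = -43299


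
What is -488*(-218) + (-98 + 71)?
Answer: 106357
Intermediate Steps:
-488*(-218) + (-98 + 71) = 106384 - 27 = 106357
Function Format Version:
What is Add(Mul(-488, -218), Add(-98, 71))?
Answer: 106357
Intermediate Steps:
Add(Mul(-488, -218), Add(-98, 71)) = Add(106384, -27) = 106357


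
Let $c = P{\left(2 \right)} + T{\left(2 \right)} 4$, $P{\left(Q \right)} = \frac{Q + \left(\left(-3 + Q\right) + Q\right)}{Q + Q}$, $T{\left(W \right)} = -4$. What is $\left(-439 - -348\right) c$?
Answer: $\frac{5551}{4} \approx 1387.8$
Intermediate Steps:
$P{\left(Q \right)} = \frac{-3 + 3 Q}{2 Q}$ ($P{\left(Q \right)} = \frac{Q + \left(-3 + 2 Q\right)}{2 Q} = \left(-3 + 3 Q\right) \frac{1}{2 Q} = \frac{-3 + 3 Q}{2 Q}$)
$c = - \frac{61}{4}$ ($c = \frac{3 \left(-1 + 2\right)}{2 \cdot 2} - 16 = \frac{3}{2} \cdot \frac{1}{2} \cdot 1 - 16 = \frac{3}{4} - 16 = - \frac{61}{4} \approx -15.25$)
$\left(-439 - -348\right) c = \left(-439 - -348\right) \left(- \frac{61}{4}\right) = \left(-439 + 348\right) \left(- \frac{61}{4}\right) = \left(-91\right) \left(- \frac{61}{4}\right) = \frac{5551}{4}$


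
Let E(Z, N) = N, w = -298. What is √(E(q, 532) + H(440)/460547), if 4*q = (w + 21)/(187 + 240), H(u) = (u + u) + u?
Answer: 2*√28209922695307/460547 ≈ 23.065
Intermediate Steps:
H(u) = 3*u (H(u) = 2*u + u = 3*u)
q = -277/1708 (q = ((-298 + 21)/(187 + 240))/4 = (-277/427)/4 = (-277*1/427)/4 = (¼)*(-277/427) = -277/1708 ≈ -0.16218)
√(E(q, 532) + H(440)/460547) = √(532 + (3*440)/460547) = √(532 + 1320*(1/460547)) = √(532 + 1320/460547) = √(245012324/460547) = 2*√28209922695307/460547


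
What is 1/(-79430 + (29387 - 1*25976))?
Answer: -1/76019 ≈ -1.3155e-5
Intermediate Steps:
1/(-79430 + (29387 - 1*25976)) = 1/(-79430 + (29387 - 25976)) = 1/(-79430 + 3411) = 1/(-76019) = -1/76019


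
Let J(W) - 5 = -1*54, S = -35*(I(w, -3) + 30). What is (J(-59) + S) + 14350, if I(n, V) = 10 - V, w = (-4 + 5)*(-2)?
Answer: 12796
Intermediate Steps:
w = -2 (w = 1*(-2) = -2)
S = -1505 (S = -35*((10 - 1*(-3)) + 30) = -35*((10 + 3) + 30) = -35*(13 + 30) = -35*43 = -1505)
J(W) = -49 (J(W) = 5 - 1*54 = 5 - 54 = -49)
(J(-59) + S) + 14350 = (-49 - 1505) + 14350 = -1554 + 14350 = 12796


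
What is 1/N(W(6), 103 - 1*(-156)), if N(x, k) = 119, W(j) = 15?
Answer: 1/119 ≈ 0.0084034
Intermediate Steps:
1/N(W(6), 103 - 1*(-156)) = 1/119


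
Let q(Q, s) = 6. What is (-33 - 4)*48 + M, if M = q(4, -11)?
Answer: -1770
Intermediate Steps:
M = 6
(-33 - 4)*48 + M = (-33 - 4)*48 + 6 = -37*48 + 6 = -1776 + 6 = -1770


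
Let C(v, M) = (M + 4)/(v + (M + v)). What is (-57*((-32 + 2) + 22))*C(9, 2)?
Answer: 684/5 ≈ 136.80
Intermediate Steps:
C(v, M) = (4 + M)/(M + 2*v)
(-57*((-32 + 2) + 22))*C(9, 2) = (-57*((-32 + 2) + 22))*((4 + 2)/(2 + 2*9)) = (-57*(-30 + 22))*(6/(2 + 18)) = (-57*(-8))*(6/20) = 456*((1/20)*6) = 456*(3/10) = 684/5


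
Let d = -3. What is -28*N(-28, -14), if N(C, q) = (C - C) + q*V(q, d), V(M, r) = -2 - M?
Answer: 4704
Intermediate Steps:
N(C, q) = q*(-2 - q) (N(C, q) = (C - C) + q*(-2 - q) = 0 + q*(-2 - q) = q*(-2 - q))
-28*N(-28, -14) = -(-28)*(-14)*(2 - 14) = -(-28)*(-14)*(-12) = -28*(-168) = 4704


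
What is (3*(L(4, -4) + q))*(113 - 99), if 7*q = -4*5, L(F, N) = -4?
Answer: -288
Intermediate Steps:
q = -20/7 (q = (-4*5)/7 = (⅐)*(-20) = -20/7 ≈ -2.8571)
(3*(L(4, -4) + q))*(113 - 99) = (3*(-4 - 20/7))*(113 - 99) = (3*(-48/7))*14 = -144/7*14 = -288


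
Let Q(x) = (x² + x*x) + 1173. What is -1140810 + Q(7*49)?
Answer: -904339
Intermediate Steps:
Q(x) = 1173 + 2*x² (Q(x) = (x² + x²) + 1173 = 2*x² + 1173 = 1173 + 2*x²)
-1140810 + Q(7*49) = -1140810 + (1173 + 2*(7*49)²) = -1140810 + (1173 + 2*343²) = -1140810 + (1173 + 2*117649) = -1140810 + (1173 + 235298) = -1140810 + 236471 = -904339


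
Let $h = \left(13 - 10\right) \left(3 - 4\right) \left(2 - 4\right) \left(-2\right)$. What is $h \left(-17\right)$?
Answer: $204$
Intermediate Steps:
$h = -12$ ($h = 3 \left(- \left(-2\right) \left(-2\right)\right) = 3 \left(\left(-1\right) 4\right) = 3 \left(-4\right) = -12$)
$h \left(-17\right) = \left(-12\right) \left(-17\right) = 204$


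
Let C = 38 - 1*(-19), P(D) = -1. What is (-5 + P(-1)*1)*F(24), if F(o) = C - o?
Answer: -198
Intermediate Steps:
C = 57 (C = 38 + 19 = 57)
F(o) = 57 - o
(-5 + P(-1)*1)*F(24) = (-5 - 1*1)*(57 - 1*24) = (-5 - 1)*(57 - 24) = -6*33 = -198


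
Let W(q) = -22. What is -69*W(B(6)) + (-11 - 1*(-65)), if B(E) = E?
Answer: 1572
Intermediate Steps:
-69*W(B(6)) + (-11 - 1*(-65)) = -69*(-22) + (-11 - 1*(-65)) = 1518 + (-11 + 65) = 1518 + 54 = 1572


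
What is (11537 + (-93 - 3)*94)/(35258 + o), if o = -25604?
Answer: 2513/9654 ≈ 0.26031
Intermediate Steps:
(11537 + (-93 - 3)*94)/(35258 + o) = (11537 + (-93 - 3)*94)/(35258 - 25604) = (11537 - 96*94)/9654 = (11537 - 9024)*(1/9654) = 2513*(1/9654) = 2513/9654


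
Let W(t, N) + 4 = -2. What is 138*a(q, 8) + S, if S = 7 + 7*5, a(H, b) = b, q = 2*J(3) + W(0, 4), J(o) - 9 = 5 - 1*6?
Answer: 1146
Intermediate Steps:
J(o) = 8 (J(o) = 9 + (5 - 1*6) = 9 + (5 - 6) = 9 - 1 = 8)
W(t, N) = -6 (W(t, N) = -4 - 2 = -6)
q = 10 (q = 2*8 - 6 = 16 - 6 = 10)
S = 42 (S = 7 + 35 = 42)
138*a(q, 8) + S = 138*8 + 42 = 1104 + 42 = 1146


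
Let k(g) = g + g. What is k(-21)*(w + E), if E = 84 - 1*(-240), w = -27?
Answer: -12474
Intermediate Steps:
E = 324 (E = 84 + 240 = 324)
k(g) = 2*g
k(-21)*(w + E) = (2*(-21))*(-27 + 324) = -42*297 = -12474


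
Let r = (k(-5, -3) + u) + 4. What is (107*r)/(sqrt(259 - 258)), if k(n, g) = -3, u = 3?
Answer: 428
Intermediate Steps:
r = 4 (r = (-3 + 3) + 4 = 0 + 4 = 4)
(107*r)/(sqrt(259 - 258)) = (107*4)/(sqrt(259 - 258)) = 428/(sqrt(1)) = 428/1 = 428*1 = 428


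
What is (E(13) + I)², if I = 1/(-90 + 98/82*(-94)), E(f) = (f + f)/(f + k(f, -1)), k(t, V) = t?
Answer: 117165867025/117137800516 ≈ 1.0002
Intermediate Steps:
E(f) = 1 (E(f) = (f + f)/(f + f) = (2*f)/((2*f)) = (2*f)*(1/(2*f)) = 1)
I = 41/342254 (I = -1/94/(-90 + 98*(1/82)) = -1/94/(-90 + 49/41) = -1/94/(-3641/41) = -41/3641*(-1/94) = 41/342254 ≈ 0.00011979)
(E(13) + I)² = (1 + 41/342254)² = (342295/342254)² = 117165867025/117137800516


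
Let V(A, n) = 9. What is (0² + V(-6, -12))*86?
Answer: 774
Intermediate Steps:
(0² + V(-6, -12))*86 = (0² + 9)*86 = (0 + 9)*86 = 9*86 = 774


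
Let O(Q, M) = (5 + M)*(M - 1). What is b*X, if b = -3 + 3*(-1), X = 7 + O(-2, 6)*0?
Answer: -42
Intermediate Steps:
O(Q, M) = (-1 + M)*(5 + M) (O(Q, M) = (5 + M)*(-1 + M) = (-1 + M)*(5 + M))
X = 7 (X = 7 + (-5 + 6² + 4*6)*0 = 7 + (-5 + 36 + 24)*0 = 7 + 55*0 = 7 + 0 = 7)
b = -6 (b = -3 - 3 = -6)
b*X = -6*7 = -42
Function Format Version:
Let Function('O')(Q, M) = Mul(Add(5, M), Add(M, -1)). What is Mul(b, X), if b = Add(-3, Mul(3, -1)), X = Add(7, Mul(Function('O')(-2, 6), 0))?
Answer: -42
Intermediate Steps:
Function('O')(Q, M) = Mul(Add(-1, M), Add(5, M)) (Function('O')(Q, M) = Mul(Add(5, M), Add(-1, M)) = Mul(Add(-1, M), Add(5, M)))
X = 7 (X = Add(7, Mul(Add(-5, Pow(6, 2), Mul(4, 6)), 0)) = Add(7, Mul(Add(-5, 36, 24), 0)) = Add(7, Mul(55, 0)) = Add(7, 0) = 7)
b = -6 (b = Add(-3, -3) = -6)
Mul(b, X) = Mul(-6, 7) = -42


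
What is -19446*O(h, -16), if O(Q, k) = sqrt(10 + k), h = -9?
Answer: -19446*I*sqrt(6) ≈ -47633.0*I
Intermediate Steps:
-19446*O(h, -16) = -19446*sqrt(10 - 16) = -19446*I*sqrt(6)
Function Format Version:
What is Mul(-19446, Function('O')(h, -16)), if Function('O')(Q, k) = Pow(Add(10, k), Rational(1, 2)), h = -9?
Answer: Mul(-19446, I, Pow(6, Rational(1, 2))) ≈ Mul(-47633., I)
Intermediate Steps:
Mul(-19446, Function('O')(h, -16)) = Mul(-19446, Pow(Add(10, -16), Rational(1, 2))) = Mul(-19446, Pow(-6, Rational(1, 2))) = Mul(-19446, Mul(I, Pow(6, Rational(1, 2)))) = Mul(-19446, I, Pow(6, Rational(1, 2)))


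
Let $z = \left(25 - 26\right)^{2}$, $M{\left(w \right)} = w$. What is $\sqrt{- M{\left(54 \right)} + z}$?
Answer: $i \sqrt{53} \approx 7.2801 i$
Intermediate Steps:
$z = 1$ ($z = \left(-1\right)^{2} = 1$)
$\sqrt{- M{\left(54 \right)} + z} = \sqrt{\left(-1\right) 54 + 1} = \sqrt{-54 + 1} = \sqrt{-53} = i \sqrt{53}$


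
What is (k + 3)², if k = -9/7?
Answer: 144/49 ≈ 2.9388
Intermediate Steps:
k = -9/7 (k = -9*⅐ = -9/7 ≈ -1.2857)
(k + 3)² = (-9/7 + 3)² = (12/7)² = 144/49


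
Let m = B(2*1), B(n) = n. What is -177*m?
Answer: -354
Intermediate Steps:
m = 2 (m = 2*1 = 2)
-177*m = -177*2 = -354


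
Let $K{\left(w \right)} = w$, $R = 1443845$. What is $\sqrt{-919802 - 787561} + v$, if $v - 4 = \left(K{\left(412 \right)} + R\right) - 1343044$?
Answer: $101217 + 3 i \sqrt{189707} \approx 1.0122 \cdot 10^{5} + 1306.7 i$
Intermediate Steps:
$v = 101217$ ($v = 4 + \left(\left(412 + 1443845\right) - 1343044\right) = 4 + \left(1444257 - 1343044\right) = 4 + 101213 = 101217$)
$\sqrt{-919802 - 787561} + v = \sqrt{-919802 - 787561} + 101217 = \sqrt{-1707363} + 101217 = 3 i \sqrt{189707} + 101217 = 101217 + 3 i \sqrt{189707}$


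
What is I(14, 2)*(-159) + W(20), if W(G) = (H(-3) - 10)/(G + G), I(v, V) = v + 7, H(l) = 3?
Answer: -133567/40 ≈ -3339.2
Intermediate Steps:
I(v, V) = 7 + v
W(G) = -7/(2*G) (W(G) = (3 - 10)/(G + G) = -7*1/(2*G) = -7/(2*G))
I(14, 2)*(-159) + W(20) = (7 + 14)*(-159) - 7/2/20 = 21*(-159) - 7/2*1/20 = -3339 - 7/40 = -133567/40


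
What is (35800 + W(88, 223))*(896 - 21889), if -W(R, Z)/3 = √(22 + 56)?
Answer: -751549400 + 62979*√78 ≈ -7.5099e+8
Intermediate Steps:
W(R, Z) = -3*√78 (W(R, Z) = -3*√(22 + 56) = -3*√78)
(35800 + W(88, 223))*(896 - 21889) = (35800 - 3*√78)*(896 - 21889) = (35800 - 3*√78)*(-20993) = -751549400 + 62979*√78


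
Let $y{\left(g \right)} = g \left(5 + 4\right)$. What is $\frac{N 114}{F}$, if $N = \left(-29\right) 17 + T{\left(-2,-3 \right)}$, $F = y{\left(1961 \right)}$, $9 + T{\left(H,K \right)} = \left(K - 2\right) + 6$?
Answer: $- \frac{6346}{1961} \approx -3.2361$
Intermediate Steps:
$T{\left(H,K \right)} = -5 + K$ ($T{\left(H,K \right)} = -9 + \left(\left(K - 2\right) + 6\right) = -9 + \left(\left(-2 + K\right) + 6\right) = -9 + \left(4 + K\right) = -5 + K$)
$y{\left(g \right)} = 9 g$ ($y{\left(g \right)} = g 9 = 9 g$)
$F = 17649$ ($F = 9 \cdot 1961 = 17649$)
$N = -501$ ($N = \left(-29\right) 17 - 8 = -493 - 8 = -501$)
$\frac{N 114}{F} = \frac{\left(-501\right) 114}{17649} = \left(-57114\right) \frac{1}{17649} = - \frac{6346}{1961}$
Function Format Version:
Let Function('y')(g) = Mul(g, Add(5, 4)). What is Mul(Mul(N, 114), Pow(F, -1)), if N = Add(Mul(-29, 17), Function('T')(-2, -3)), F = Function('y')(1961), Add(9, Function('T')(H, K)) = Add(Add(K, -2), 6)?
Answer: Rational(-6346, 1961) ≈ -3.2361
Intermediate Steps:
Function('T')(H, K) = Add(-5, K) (Function('T')(H, K) = Add(-9, Add(Add(K, -2), 6)) = Add(-9, Add(Add(-2, K), 6)) = Add(-9, Add(4, K)) = Add(-5, K))
Function('y')(g) = Mul(9, g) (Function('y')(g) = Mul(g, 9) = Mul(9, g))
F = 17649 (F = Mul(9, 1961) = 17649)
N = -501 (N = Add(Mul(-29, 17), Add(-5, -3)) = Add(-493, -8) = -501)
Mul(Mul(N, 114), Pow(F, -1)) = Mul(Mul(-501, 114), Pow(17649, -1)) = Mul(-57114, Rational(1, 17649)) = Rational(-6346, 1961)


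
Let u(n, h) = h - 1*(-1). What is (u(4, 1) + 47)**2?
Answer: 2401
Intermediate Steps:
u(n, h) = 1 + h (u(n, h) = h + 1 = 1 + h)
(u(4, 1) + 47)**2 = ((1 + 1) + 47)**2 = (2 + 47)**2 = 49**2 = 2401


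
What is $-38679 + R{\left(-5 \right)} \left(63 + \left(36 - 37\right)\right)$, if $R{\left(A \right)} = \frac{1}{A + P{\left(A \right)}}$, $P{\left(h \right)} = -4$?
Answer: $- \frac{348173}{9} \approx -38686.0$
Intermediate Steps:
$R{\left(A \right)} = \frac{1}{-4 + A}$ ($R{\left(A \right)} = \frac{1}{A - 4} = \frac{1}{-4 + A}$)
$-38679 + R{\left(-5 \right)} \left(63 + \left(36 - 37\right)\right) = -38679 + \frac{63 + \left(36 - 37\right)}{-4 - 5} = -38679 + \frac{63 + \left(36 - 37\right)}{-9} = -38679 - \frac{63 - 1}{9} = -38679 - \frac{62}{9} = - \frac{348173}{9}$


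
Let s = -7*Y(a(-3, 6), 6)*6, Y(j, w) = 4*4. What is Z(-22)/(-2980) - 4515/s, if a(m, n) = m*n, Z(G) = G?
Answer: 160351/23840 ≈ 6.7261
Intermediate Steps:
Y(j, w) = 16
s = -672 (s = -7*16*6 = -112*6 = -672)
Z(-22)/(-2980) - 4515/s = -22/(-2980) - 4515/(-672) = -22*(-1/2980) - 4515*(-1/672) = 11/1490 + 215/32 = 160351/23840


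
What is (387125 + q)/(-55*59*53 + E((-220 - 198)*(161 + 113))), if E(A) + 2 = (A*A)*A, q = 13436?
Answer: -400561/1502382560948755 ≈ -2.6662e-10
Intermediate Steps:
E(A) = -2 + A³ (E(A) = -2 + (A*A)*A = -2 + A²*A = -2 + A³)
(387125 + q)/(-55*59*53 + E((-220 - 198)*(161 + 113))) = (387125 + 13436)/(-55*59*53 + (-2 + ((-220 - 198)*(161 + 113))³)) = 400561/(-3245*53 + (-2 + (-418*274)³)) = 400561/(-171985 + (-2 + (-114532)³)) = 400561/(-171985 + (-2 - 1502382560776768)) = 400561/(-171985 - 1502382560776770) = 400561/(-1502382560948755) = 400561*(-1/1502382560948755) = -400561/1502382560948755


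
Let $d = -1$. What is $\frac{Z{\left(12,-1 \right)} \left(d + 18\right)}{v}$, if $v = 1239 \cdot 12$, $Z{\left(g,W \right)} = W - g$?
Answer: $- \frac{221}{14868} \approx -0.014864$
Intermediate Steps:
$v = 14868$
$\frac{Z{\left(12,-1 \right)} \left(d + 18\right)}{v} = \frac{\left(-1 - 12\right) \left(-1 + 18\right)}{14868} = \left(-1 - 12\right) 17 \cdot \frac{1}{14868} = \left(-13\right) 17 \cdot \frac{1}{14868} = \left(-221\right) \frac{1}{14868} = - \frac{221}{14868}$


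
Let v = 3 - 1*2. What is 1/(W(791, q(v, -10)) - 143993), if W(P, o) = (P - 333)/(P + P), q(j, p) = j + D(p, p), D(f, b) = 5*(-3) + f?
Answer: -791/113898234 ≈ -6.9448e-6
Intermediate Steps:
v = 1 (v = 3 - 2 = 1)
D(f, b) = -15 + f
q(j, p) = -15 + j + p (q(j, p) = j + (-15 + p) = -15 + j + p)
W(P, o) = (-333 + P)/(2*P) (W(P, o) = (-333 + P)/((2*P)) = (-333 + P)*(1/(2*P)) = (-333 + P)/(2*P))
1/(W(791, q(v, -10)) - 143993) = 1/((1/2)*(-333 + 791)/791 - 143993) = 1/((1/2)*(1/791)*458 - 143993) = 1/(229/791 - 143993) = 1/(-113898234/791) = -791/113898234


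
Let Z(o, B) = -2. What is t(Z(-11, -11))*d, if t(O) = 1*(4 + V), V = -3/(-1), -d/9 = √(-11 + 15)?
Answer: -126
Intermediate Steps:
d = -18 (d = -9*√(-11 + 15) = -9*√4 = -9*2 = -18)
V = 3 (V = -3*(-1) = 3)
t(O) = 7 (t(O) = 1*(4 + 3) = 1*7 = 7)
t(Z(-11, -11))*d = 7*(-18) = -126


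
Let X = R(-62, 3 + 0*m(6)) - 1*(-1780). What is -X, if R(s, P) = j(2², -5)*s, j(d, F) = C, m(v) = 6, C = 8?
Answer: -1284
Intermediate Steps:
j(d, F) = 8
R(s, P) = 8*s
X = 1284 (X = 8*(-62) - 1*(-1780) = -496 + 1780 = 1284)
-X = -1*1284 = -1284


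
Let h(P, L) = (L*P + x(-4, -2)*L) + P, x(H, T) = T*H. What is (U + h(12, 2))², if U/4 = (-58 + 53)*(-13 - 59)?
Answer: 2226064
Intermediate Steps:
x(H, T) = H*T
h(P, L) = P + 8*L + L*P (h(P, L) = (L*P + (-4*(-2))*L) + P = (L*P + 8*L) + P = (8*L + L*P) + P = P + 8*L + L*P)
U = 1440 (U = 4*((-58 + 53)*(-13 - 59)) = 4*(-5*(-72)) = 4*360 = 1440)
(U + h(12, 2))² = (1440 + (12 + 8*2 + 2*12))² = (1440 + (12 + 16 + 24))² = (1440 + 52)² = 1492² = 2226064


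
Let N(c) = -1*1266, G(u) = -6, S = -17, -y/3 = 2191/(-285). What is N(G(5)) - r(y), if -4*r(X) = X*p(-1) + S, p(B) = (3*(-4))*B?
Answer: -456403/380 ≈ -1201.1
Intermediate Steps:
p(B) = -12*B
y = 2191/95 (y = -6573/(-285) = -6573*(-1)/285 = -3*(-2191/285) = 2191/95 ≈ 23.063)
r(X) = 17/4 - 3*X (r(X) = -(X*(-12*(-1)) - 17)/4 = -(X*12 - 17)/4 = -(12*X - 17)/4 = -(-17 + 12*X)/4 = 17/4 - 3*X)
N(c) = -1266
N(G(5)) - r(y) = -1266 - (17/4 - 3*2191/95) = -1266 - (17/4 - 6573/95) = -1266 - 1*(-24677/380) = -1266 + 24677/380 = -456403/380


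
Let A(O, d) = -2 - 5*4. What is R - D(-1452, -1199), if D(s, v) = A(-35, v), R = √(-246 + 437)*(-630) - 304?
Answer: -282 - 630*√191 ≈ -8988.8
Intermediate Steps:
R = -304 - 630*√191 (R = √191*(-630) - 304 = -630*√191 - 304 = -304 - 630*√191 ≈ -9010.8)
A(O, d) = -22 (A(O, d) = -2 - 20 = -22)
D(s, v) = -22
R - D(-1452, -1199) = (-304 - 630*√191) - 1*(-22) = (-304 - 630*√191) + 22 = -282 - 630*√191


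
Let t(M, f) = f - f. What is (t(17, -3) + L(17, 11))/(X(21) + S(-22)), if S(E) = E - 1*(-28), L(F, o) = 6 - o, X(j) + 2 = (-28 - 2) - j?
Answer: 5/47 ≈ 0.10638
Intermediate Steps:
X(j) = -32 - j (X(j) = -2 + ((-28 - 2) - j) = -2 + (-30 - j) = -32 - j)
t(M, f) = 0
S(E) = 28 + E (S(E) = E + 28 = 28 + E)
(t(17, -3) + L(17, 11))/(X(21) + S(-22)) = (0 + (6 - 1*11))/((-32 - 1*21) + (28 - 22)) = (0 + (6 - 11))/((-32 - 21) + 6) = (0 - 5)/(-53 + 6) = -5/(-47) = -5*(-1/47) = 5/47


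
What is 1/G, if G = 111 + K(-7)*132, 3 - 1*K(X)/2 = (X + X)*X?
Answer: -1/24969 ≈ -4.0050e-5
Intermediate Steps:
K(X) = 6 - 4*X² (K(X) = 6 - 2*(X + X)*X = 6 - 2*2*X*X = 6 - 4*X²)
G = -24969 (G = 111 + (6 - 4*(-7)²)*132 = 111 + (6 - 4*49)*132 = 111 + (6 - 196)*132 = 111 - 190*132 = 111 - 25080 = -24969)
1/G = 1/(-24969) = -1/24969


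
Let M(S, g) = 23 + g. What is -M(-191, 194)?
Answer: -217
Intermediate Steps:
-M(-191, 194) = -(23 + 194) = -1*217 = -217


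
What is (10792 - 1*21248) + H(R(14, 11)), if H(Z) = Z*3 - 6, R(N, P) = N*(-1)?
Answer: -10504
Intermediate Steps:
R(N, P) = -N
H(Z) = -6 + 3*Z (H(Z) = 3*Z - 6 = -6 + 3*Z)
(10792 - 1*21248) + H(R(14, 11)) = (10792 - 1*21248) + (-6 + 3*(-1*14)) = (10792 - 21248) + (-6 + 3*(-14)) = -10456 + (-6 - 42) = -10456 - 48 = -10504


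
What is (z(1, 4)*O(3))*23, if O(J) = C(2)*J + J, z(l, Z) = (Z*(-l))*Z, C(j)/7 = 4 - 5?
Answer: 6624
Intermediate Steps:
C(j) = -7 (C(j) = 7*(4 - 5) = 7*(-1) = -7)
z(l, Z) = -l*Z² (z(l, Z) = (-Z*l)*Z = -l*Z²)
O(J) = -6*J (O(J) = -7*J + J = -6*J)
(z(1, 4)*O(3))*23 = ((-1*1*4²)*(-6*3))*23 = (-1*1*16*(-18))*23 = -16*(-18)*23 = 288*23 = 6624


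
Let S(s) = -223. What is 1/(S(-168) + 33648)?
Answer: 1/33425 ≈ 2.9918e-5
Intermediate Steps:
1/(S(-168) + 33648) = 1/(-223 + 33648) = 1/33425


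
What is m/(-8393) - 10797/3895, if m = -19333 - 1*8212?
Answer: 2381222/4670105 ≈ 0.50989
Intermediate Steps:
m = -27545 (m = -19333 - 8212 = -27545)
m/(-8393) - 10797/3895 = -27545/(-8393) - 10797/3895 = -27545*(-1/8393) - 10797*1/3895 = 3935/1199 - 10797/3895 = 2381222/4670105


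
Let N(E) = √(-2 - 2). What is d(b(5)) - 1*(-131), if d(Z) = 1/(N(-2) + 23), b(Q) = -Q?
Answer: 69846/533 - 2*I/533 ≈ 131.04 - 0.0037523*I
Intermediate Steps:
N(E) = 2*I (N(E) = √(-4) = 2*I)
d(Z) = (23 - 2*I)/533 (d(Z) = 1/(2*I + 23) = 1/(23 + 2*I) = (23 - 2*I)/533)
d(b(5)) - 1*(-131) = (23/533 - 2*I/533) - 1*(-131) = (23/533 - 2*I/533) + 131 = 69846/533 - 2*I/533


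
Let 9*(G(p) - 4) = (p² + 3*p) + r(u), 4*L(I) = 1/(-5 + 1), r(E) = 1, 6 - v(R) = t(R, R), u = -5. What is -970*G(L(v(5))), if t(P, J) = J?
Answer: -4571125/1152 ≈ -3968.0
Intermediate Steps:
v(R) = 6 - R
L(I) = -1/16 (L(I) = 1/(4*(-5 + 1)) = (¼)/(-4) = (¼)*(-¼) = -1/16)
G(p) = 37/9 + p/3 + p²/9 (G(p) = 4 + ((p² + 3*p) + 1)/9 = 4 + (1 + p² + 3*p)/9 = 4 + (⅑ + p/3 + p²/9) = 37/9 + p/3 + p²/9)
-970*G(L(v(5))) = -970*(37/9 + (⅓)*(-1/16) + (-1/16)²/9) = -970*(37/9 - 1/48 + (⅑)*(1/256)) = -970*(37/9 - 1/48 + 1/2304) = -970*9425/2304 = -4571125/1152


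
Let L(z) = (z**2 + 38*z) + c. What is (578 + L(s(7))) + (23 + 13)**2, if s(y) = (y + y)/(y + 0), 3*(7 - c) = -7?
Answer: 5890/3 ≈ 1963.3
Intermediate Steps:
c = 28/3 (c = 7 - 1/3*(-7) = 7 + 7/3 = 28/3 ≈ 9.3333)
s(y) = 2 (s(y) = (2*y)/y = 2)
L(z) = 28/3 + z**2 + 38*z (L(z) = (z**2 + 38*z) + 28/3 = 28/3 + z**2 + 38*z)
(578 + L(s(7))) + (23 + 13)**2 = (578 + (28/3 + 2**2 + 38*2)) + (23 + 13)**2 = (578 + (28/3 + 4 + 76)) + 36**2 = (578 + 268/3) + 1296 = 2002/3 + 1296 = 5890/3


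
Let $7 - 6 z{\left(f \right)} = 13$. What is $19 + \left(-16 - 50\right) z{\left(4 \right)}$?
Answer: $85$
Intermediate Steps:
$z{\left(f \right)} = -1$ ($z{\left(f \right)} = \frac{7}{6} - \frac{13}{6} = -1$)
$19 + \left(-16 - 50\right) z{\left(4 \right)} = 19 + \left(-16 - 50\right) \left(-1\right) = 19 - -66 = 19 + 66 = 85$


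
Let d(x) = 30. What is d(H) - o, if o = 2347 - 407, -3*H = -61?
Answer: -1910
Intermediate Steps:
H = 61/3 (H = -1/3*(-61) = 61/3 ≈ 20.333)
o = 1940
d(H) - o = 30 - 1*1940 = 30 - 1940 = -1910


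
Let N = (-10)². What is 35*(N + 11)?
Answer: 3885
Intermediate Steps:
N = 100
35*(N + 11) = 35*(100 + 11) = 35*111 = 3885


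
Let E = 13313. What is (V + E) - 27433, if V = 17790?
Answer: 3670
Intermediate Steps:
(V + E) - 27433 = (17790 + 13313) - 27433 = 31103 - 27433 = 3670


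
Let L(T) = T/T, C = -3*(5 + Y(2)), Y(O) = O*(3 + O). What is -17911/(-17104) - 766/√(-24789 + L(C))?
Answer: 17911/17104 + 383*I*√6197/6197 ≈ 1.0472 + 4.8653*I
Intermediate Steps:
C = -45 (C = -3*(5 + 2*(3 + 2)) = -3*(5 + 2*5) = -3*(5 + 10) = -3*15 = -45)
L(T) = 1
-17911/(-17104) - 766/√(-24789 + L(C)) = -17911/(-17104) - 766/√(-24789 + 1) = -17911*(-1/17104) - 766*(-I*√6197/12394) = 17911/17104 - 766*(-I*√6197/12394) = 17911/17104 - (-383)*I*√6197/6197 = 17911/17104 + 383*I*√6197/6197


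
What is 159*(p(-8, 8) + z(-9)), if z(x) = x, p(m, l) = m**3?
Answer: -82839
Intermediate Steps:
159*(p(-8, 8) + z(-9)) = 159*((-8)**3 - 9) = 159*(-512 - 9) = 159*(-521) = -82839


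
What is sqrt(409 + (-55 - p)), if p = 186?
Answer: 2*sqrt(42) ≈ 12.961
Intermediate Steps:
sqrt(409 + (-55 - p)) = sqrt(409 + (-55 - 1*186)) = sqrt(409 + (-55 - 186)) = sqrt(409 - 241) = sqrt(168) = 2*sqrt(42)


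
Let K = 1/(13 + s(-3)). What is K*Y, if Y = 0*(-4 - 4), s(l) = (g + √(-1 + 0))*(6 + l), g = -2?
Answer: 0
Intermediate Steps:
s(l) = (-2 + I)*(6 + l) (s(l) = (-2 + √(-1 + 0))*(6 + l) = (-2 + √(-1))*(6 + l) = (-2 + I)*(6 + l))
Y = 0 (Y = 0*(-8) = 0)
K = (7 - 3*I)/58 (K = 1/(13 + (-12 + 6*I - 3*(-2 + I))) = 1/(13 + (-12 + 6*I + (6 - 3*I))) = 1/(13 + (-6 + 3*I)) = 1/(7 + 3*I) = (7 - 3*I)/58 ≈ 0.12069 - 0.051724*I)
K*Y = (7/58 - 3*I/58)*0 = 0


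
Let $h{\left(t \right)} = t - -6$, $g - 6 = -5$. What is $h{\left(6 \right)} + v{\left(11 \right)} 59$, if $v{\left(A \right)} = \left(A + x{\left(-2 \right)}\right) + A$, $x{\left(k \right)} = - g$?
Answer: $1251$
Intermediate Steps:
$g = 1$ ($g = 6 - 5 = 1$)
$h{\left(t \right)} = 6 + t$ ($h{\left(t \right)} = t + 6 = 6 + t$)
$x{\left(k \right)} = -1$ ($x{\left(k \right)} = \left(-1\right) 1 = -1$)
$v{\left(A \right)} = -1 + 2 A$ ($v{\left(A \right)} = \left(A - 1\right) + A = \left(-1 + A\right) + A = -1 + 2 A$)
$h{\left(6 \right)} + v{\left(11 \right)} 59 = \left(6 + 6\right) + \left(-1 + 2 \cdot 11\right) 59 = 12 + \left(-1 + 22\right) 59 = 12 + 21 \cdot 59 = 12 + 1239 = 1251$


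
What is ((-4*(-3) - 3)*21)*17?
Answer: 3213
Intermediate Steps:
((-4*(-3) - 3)*21)*17 = ((12 - 3)*21)*17 = (9*21)*17 = 189*17 = 3213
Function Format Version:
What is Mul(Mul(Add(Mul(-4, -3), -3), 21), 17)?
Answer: 3213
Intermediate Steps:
Mul(Mul(Add(Mul(-4, -3), -3), 21), 17) = Mul(Mul(Add(12, -3), 21), 17) = Mul(Mul(9, 21), 17) = Mul(189, 17) = 3213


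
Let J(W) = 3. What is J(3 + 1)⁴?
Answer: 81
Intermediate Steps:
J(3 + 1)⁴ = 3⁴ = 81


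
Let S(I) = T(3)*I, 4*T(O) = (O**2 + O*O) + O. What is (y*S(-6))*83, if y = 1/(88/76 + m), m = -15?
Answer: 99351/526 ≈ 188.88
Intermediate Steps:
T(O) = O**2/2 + O/4 (T(O) = ((O**2 + O*O) + O)/4 = ((O**2 + O**2) + O)/4 = (2*O**2 + O)/4 = (O + 2*O**2)/4 = O**2/2 + O/4)
y = -19/263 (y = 1/(88/76 - 15) = 1/(88*(1/76) - 15) = 1/(22/19 - 15) = 1/(-263/19) = -19/263 ≈ -0.072243)
S(I) = 21*I/4 (S(I) = ((1/4)*3*(1 + 2*3))*I = ((1/4)*3*(1 + 6))*I = ((1/4)*3*7)*I = 21*I/4)
(y*S(-6))*83 = -399*(-6)/1052*83 = -19/263*(-63/2)*83 = (1197/526)*83 = 99351/526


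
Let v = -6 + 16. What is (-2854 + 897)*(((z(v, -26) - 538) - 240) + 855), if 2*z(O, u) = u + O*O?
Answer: -223098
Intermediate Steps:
v = 10
z(O, u) = u/2 + O²/2 (z(O, u) = (u + O*O)/2 = (u + O²)/2 = u/2 + O²/2)
(-2854 + 897)*(((z(v, -26) - 538) - 240) + 855) = (-2854 + 897)*(((((½)*(-26) + (½)*10²) - 538) - 240) + 855) = -1957*((((-13 + (½)*100) - 538) - 240) + 855) = -1957*((((-13 + 50) - 538) - 240) + 855) = -1957*(((37 - 538) - 240) + 855) = -1957*((-501 - 240) + 855) = -1957*(-741 + 855) = -1957*114 = -223098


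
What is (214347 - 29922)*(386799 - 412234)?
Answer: -4690849875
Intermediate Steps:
(214347 - 29922)*(386799 - 412234) = 184425*(-25435) = -4690849875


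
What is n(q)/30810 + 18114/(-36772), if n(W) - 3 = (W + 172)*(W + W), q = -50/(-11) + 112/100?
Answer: -1524965212391/3569957909375 ≈ -0.42717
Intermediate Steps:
q = 1558/275 (q = -50*(-1/11) + 112*(1/100) = 50/11 + 28/25 = 1558/275 ≈ 5.6655)
n(W) = 3 + 2*W*(172 + W) (n(W) = 3 + (W + 172)*(W + W) = 3 + (172 + W)*(2*W) = 3 + 2*W*(172 + W))
n(q)/30810 + 18114/(-36772) = (3 + 2*(1558/275)² + 344*(1558/275))/30810 + 18114/(-36772) = (3 + 2*(2427364/75625) + 535952/275)*(1/30810) + 18114*(-1/36772) = (3 + 4854728/75625 + 535952/275)*(1/30810) - 9057/18386 = (152468403/75625)*(1/30810) - 9057/18386 = 50822801/776668750 - 9057/18386 = -1524965212391/3569957909375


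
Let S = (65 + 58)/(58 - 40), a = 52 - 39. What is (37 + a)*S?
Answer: 1025/3 ≈ 341.67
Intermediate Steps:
a = 13
S = 41/6 (S = 123/18 = 123*(1/18) = 41/6 ≈ 6.8333)
(37 + a)*S = (37 + 13)*(41/6) = 50*(41/6) = 1025/3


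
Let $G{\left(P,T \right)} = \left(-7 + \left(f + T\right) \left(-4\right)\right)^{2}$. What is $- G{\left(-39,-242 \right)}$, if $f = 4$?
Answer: $-893025$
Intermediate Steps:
$G{\left(P,T \right)} = \left(-23 - 4 T\right)^{2}$ ($G{\left(P,T \right)} = \left(-7 + \left(4 + T\right) \left(-4\right)\right)^{2} = \left(-7 - \left(16 + 4 T\right)\right)^{2} = \left(-23 - 4 T\right)^{2}$)
$- G{\left(-39,-242 \right)} = - \left(23 + 4 \left(-242\right)\right)^{2} = - \left(23 - 968\right)^{2} = - \left(-945\right)^{2} = \left(-1\right) 893025 = -893025$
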